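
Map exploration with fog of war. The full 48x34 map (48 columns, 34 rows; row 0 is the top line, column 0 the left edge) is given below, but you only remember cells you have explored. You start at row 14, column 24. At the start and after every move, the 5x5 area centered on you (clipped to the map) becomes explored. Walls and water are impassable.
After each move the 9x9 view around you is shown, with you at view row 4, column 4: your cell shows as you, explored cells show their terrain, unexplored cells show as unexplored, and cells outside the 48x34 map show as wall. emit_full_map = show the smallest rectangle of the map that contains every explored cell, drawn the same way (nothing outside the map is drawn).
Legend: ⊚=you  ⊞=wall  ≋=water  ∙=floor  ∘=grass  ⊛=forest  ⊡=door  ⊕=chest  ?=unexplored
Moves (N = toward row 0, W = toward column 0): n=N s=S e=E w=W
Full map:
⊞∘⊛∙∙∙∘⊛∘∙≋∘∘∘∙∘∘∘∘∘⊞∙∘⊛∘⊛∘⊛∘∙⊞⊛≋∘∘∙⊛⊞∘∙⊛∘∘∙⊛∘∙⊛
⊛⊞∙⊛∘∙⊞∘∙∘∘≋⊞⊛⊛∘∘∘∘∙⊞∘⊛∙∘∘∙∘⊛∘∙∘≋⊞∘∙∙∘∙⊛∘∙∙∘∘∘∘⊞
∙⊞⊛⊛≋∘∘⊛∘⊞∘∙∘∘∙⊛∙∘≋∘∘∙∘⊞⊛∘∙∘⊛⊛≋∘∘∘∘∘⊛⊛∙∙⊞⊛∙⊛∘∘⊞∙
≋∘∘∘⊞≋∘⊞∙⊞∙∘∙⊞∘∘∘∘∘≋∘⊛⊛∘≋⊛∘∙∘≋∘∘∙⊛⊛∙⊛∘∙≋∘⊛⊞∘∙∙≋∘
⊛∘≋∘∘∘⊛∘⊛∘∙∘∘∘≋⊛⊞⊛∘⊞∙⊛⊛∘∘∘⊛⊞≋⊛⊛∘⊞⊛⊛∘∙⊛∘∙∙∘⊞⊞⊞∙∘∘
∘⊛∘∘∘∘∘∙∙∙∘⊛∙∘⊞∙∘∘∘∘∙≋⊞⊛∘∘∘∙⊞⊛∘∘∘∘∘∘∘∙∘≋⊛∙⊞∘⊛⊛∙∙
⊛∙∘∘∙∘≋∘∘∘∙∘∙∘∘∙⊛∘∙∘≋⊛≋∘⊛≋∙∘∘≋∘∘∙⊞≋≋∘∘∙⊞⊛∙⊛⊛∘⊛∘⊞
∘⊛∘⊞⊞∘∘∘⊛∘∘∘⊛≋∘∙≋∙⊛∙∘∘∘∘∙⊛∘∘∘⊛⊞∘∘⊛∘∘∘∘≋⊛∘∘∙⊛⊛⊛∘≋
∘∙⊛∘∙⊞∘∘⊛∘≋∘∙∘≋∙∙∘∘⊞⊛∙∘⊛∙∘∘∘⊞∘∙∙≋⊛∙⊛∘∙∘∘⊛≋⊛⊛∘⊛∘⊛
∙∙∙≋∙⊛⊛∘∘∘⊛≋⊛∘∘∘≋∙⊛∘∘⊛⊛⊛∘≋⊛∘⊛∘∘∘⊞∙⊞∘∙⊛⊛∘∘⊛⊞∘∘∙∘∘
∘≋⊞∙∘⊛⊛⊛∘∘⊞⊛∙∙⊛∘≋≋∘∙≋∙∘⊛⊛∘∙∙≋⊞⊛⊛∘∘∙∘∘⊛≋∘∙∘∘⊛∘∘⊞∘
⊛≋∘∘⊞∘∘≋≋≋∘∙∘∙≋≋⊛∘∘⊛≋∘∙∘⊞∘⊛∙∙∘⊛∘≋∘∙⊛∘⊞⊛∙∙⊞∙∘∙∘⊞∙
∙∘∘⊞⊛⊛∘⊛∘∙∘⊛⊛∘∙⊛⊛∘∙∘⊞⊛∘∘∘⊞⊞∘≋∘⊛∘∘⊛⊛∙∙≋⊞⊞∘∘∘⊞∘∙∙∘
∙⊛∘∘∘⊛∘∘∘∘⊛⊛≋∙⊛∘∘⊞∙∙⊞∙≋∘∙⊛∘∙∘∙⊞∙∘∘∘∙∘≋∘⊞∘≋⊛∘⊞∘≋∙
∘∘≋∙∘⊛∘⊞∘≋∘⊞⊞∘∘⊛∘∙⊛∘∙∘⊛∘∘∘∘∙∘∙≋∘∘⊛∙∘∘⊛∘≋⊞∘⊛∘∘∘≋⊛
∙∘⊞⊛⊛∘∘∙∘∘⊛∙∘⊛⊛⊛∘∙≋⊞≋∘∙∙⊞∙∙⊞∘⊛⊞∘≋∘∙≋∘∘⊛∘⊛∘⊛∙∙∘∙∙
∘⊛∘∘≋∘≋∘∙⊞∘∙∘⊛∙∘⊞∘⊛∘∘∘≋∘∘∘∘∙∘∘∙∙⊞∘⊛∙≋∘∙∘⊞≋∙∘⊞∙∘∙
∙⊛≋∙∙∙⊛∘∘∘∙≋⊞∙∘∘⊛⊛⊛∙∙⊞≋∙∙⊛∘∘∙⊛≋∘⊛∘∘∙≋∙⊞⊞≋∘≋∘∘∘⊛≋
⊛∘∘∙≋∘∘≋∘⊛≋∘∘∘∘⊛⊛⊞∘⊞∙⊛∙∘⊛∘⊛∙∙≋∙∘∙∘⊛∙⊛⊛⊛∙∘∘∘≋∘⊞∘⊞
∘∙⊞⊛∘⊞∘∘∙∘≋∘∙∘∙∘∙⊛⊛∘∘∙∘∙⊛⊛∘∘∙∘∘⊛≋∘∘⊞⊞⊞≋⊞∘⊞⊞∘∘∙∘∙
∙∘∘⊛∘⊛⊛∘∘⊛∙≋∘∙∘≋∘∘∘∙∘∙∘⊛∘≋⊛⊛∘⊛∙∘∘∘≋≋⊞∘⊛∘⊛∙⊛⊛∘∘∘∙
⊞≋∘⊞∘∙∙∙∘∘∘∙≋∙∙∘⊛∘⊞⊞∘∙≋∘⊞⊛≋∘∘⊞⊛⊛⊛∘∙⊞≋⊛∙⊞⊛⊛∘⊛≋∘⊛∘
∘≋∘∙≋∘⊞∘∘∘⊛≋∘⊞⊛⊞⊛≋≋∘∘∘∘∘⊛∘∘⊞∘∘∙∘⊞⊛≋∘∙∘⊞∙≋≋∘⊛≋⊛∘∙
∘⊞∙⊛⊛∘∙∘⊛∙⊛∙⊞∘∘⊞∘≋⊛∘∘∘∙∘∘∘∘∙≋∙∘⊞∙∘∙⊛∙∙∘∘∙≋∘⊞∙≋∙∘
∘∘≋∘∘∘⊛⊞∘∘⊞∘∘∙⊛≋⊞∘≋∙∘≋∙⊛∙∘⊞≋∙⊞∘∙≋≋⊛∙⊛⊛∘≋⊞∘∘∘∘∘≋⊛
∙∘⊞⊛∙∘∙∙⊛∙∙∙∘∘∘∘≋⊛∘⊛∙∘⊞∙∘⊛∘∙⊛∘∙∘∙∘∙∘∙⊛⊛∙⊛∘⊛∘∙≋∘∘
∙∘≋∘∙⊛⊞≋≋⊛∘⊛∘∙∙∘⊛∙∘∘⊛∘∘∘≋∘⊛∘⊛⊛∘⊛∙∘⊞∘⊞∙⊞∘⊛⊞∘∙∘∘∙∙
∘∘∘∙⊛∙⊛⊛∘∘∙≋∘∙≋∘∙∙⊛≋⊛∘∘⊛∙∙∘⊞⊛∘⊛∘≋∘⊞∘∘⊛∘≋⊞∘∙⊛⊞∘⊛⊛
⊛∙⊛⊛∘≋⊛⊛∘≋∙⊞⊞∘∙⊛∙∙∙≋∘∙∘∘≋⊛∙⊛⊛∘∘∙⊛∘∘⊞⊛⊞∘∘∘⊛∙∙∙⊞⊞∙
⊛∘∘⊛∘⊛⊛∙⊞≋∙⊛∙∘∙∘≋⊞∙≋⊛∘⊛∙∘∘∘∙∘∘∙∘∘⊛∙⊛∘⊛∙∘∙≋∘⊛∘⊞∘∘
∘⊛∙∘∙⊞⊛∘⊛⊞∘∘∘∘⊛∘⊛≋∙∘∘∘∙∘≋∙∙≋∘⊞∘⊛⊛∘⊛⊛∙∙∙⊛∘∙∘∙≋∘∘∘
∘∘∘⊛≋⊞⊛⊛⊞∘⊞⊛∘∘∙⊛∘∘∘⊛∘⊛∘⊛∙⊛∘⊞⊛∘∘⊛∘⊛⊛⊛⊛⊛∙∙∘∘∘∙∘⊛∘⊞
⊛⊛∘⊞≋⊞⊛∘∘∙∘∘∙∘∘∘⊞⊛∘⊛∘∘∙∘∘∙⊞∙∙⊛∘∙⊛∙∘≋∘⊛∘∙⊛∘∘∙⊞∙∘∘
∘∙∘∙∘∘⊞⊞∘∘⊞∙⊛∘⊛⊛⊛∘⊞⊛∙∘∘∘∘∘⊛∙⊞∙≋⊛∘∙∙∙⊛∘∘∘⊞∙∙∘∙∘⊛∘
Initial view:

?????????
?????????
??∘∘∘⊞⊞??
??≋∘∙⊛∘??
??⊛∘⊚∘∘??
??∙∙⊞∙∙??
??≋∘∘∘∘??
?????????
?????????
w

?????????
?????????
??⊛∘∘∘⊞⊞?
??∙≋∘∙⊛∘?
??∘⊛⊚∘∘∘?
??∘∙∙⊞∙∙?
??∘≋∘∘∘∘?
?????????
?????????

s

?????????
??⊛∘∘∘⊞⊞?
??∙≋∘∙⊛∘?
??∘⊛∘∘∘∘?
??∘∙⊚⊞∙∙?
??∘≋∘∘∘∘?
??⊞≋∙∙⊛??
?????????
?????????

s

??⊛∘∘∘⊞⊞?
??∙≋∘∙⊛∘?
??∘⊛∘∘∘∘?
??∘∙∙⊞∙∙?
??∘≋⊚∘∘∘?
??⊞≋∙∙⊛??
??⊛∙∘⊛∘??
?????????
?????????

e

?⊛∘∘∘⊞⊞??
?∙≋∘∙⊛∘??
?∘⊛∘∘∘∘??
?∘∙∙⊞∙∙??
?∘≋∘⊚∘∘??
?⊞≋∙∙⊛∘??
?⊛∙∘⊛∘⊛??
?????????
?????????

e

⊛∘∘∘⊞⊞???
∙≋∘∙⊛∘???
∘⊛∘∘∘∘∙??
∘∙∙⊞∙∙⊞??
∘≋∘∘⊚∘∙??
⊞≋∙∙⊛∘∘??
⊛∙∘⊛∘⊛∙??
?????????
?????????

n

?????????
⊛∘∘∘⊞⊞???
∙≋∘∙⊛∘∙??
∘⊛∘∘∘∘∙??
∘∙∙⊞⊚∙⊞??
∘≋∘∘∘∘∙??
⊞≋∙∙⊛∘∘??
⊛∙∘⊛∘⊛∙??
?????????

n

?????????
?????????
⊛∘∘∘⊞⊞∘??
∙≋∘∙⊛∘∙??
∘⊛∘∘⊚∘∙??
∘∙∙⊞∙∙⊞??
∘≋∘∘∘∘∙??
⊞≋∙∙⊛∘∘??
⊛∙∘⊛∘⊛∙??

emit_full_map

⊛∘∘∘⊞⊞∘
∙≋∘∙⊛∘∙
∘⊛∘∘⊚∘∙
∘∙∙⊞∙∙⊞
∘≋∘∘∘∘∙
⊞≋∙∙⊛∘∘
⊛∙∘⊛∘⊛∙

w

?????????
?????????
?⊛∘∘∘⊞⊞∘?
?∙≋∘∙⊛∘∙?
?∘⊛∘⊚∘∘∙?
?∘∙∙⊞∙∙⊞?
?∘≋∘∘∘∘∙?
?⊞≋∙∙⊛∘∘?
?⊛∙∘⊛∘⊛∙?

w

?????????
?????????
??⊛∘∘∘⊞⊞∘
??∙≋∘∙⊛∘∙
??∘⊛⊚∘∘∘∙
??∘∙∙⊞∙∙⊞
??∘≋∘∘∘∘∙
??⊞≋∙∙⊛∘∘
??⊛∙∘⊛∘⊛∙

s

?????????
??⊛∘∘∘⊞⊞∘
??∙≋∘∙⊛∘∙
??∘⊛∘∘∘∘∙
??∘∙⊚⊞∙∙⊞
??∘≋∘∘∘∘∙
??⊞≋∙∙⊛∘∘
??⊛∙∘⊛∘⊛∙
?????????

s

??⊛∘∘∘⊞⊞∘
??∙≋∘∙⊛∘∙
??∘⊛∘∘∘∘∙
??∘∙∙⊞∙∙⊞
??∘≋⊚∘∘∘∙
??⊞≋∙∙⊛∘∘
??⊛∙∘⊛∘⊛∙
?????????
?????????

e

?⊛∘∘∘⊞⊞∘?
?∙≋∘∙⊛∘∙?
?∘⊛∘∘∘∘∙?
?∘∙∙⊞∙∙⊞?
?∘≋∘⊚∘∘∙?
?⊞≋∙∙⊛∘∘?
?⊛∙∘⊛∘⊛∙?
?????????
?????????

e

⊛∘∘∘⊞⊞∘??
∙≋∘∙⊛∘∙??
∘⊛∘∘∘∘∙??
∘∙∙⊞∙∙⊞??
∘≋∘∘⊚∘∙??
⊞≋∙∙⊛∘∘??
⊛∙∘⊛∘⊛∙??
?????????
?????????

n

?????????
⊛∘∘∘⊞⊞∘??
∙≋∘∙⊛∘∙??
∘⊛∘∘∘∘∙??
∘∙∙⊞⊚∙⊞??
∘≋∘∘∘∘∙??
⊞≋∙∙⊛∘∘??
⊛∙∘⊛∘⊛∙??
?????????

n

?????????
?????????
⊛∘∘∘⊞⊞∘??
∙≋∘∙⊛∘∙??
∘⊛∘∘⊚∘∙??
∘∙∙⊞∙∙⊞??
∘≋∘∘∘∘∙??
⊞≋∙∙⊛∘∘??
⊛∙∘⊛∘⊛∙??

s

?????????
⊛∘∘∘⊞⊞∘??
∙≋∘∙⊛∘∙??
∘⊛∘∘∘∘∙??
∘∙∙⊞⊚∙⊞??
∘≋∘∘∘∘∙??
⊞≋∙∙⊛∘∘??
⊛∙∘⊛∘⊛∙??
?????????

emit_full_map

⊛∘∘∘⊞⊞∘
∙≋∘∙⊛∘∙
∘⊛∘∘∘∘∙
∘∙∙⊞⊚∙⊞
∘≋∘∘∘∘∙
⊞≋∙∙⊛∘∘
⊛∙∘⊛∘⊛∙

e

?????????
∘∘∘⊞⊞∘???
≋∘∙⊛∘∙∘??
⊛∘∘∘∘∙∘??
∙∙⊞∙⊚⊞∘??
≋∘∘∘∘∙∘??
≋∙∙⊛∘∘∙??
∙∘⊛∘⊛∙???
?????????

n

?????????
?????????
∘∘∘⊞⊞∘≋??
≋∘∙⊛∘∙∘??
⊛∘∘∘⊚∙∘??
∙∙⊞∙∙⊞∘??
≋∘∘∘∘∙∘??
≋∙∙⊛∘∘∙??
∙∘⊛∘⊛∙???

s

?????????
∘∘∘⊞⊞∘≋??
≋∘∙⊛∘∙∘??
⊛∘∘∘∘∙∘??
∙∙⊞∙⊚⊞∘??
≋∘∘∘∘∙∘??
≋∙∙⊛∘∘∙??
∙∘⊛∘⊛∙???
?????????

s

∘∘∘⊞⊞∘≋??
≋∘∙⊛∘∙∘??
⊛∘∘∘∘∙∘??
∙∙⊞∙∙⊞∘??
≋∘∘∘⊚∙∘??
≋∙∙⊛∘∘∙??
∙∘⊛∘⊛∙∙??
?????????
?????????

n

?????????
∘∘∘⊞⊞∘≋??
≋∘∙⊛∘∙∘??
⊛∘∘∘∘∙∘??
∙∙⊞∙⊚⊞∘??
≋∘∘∘∘∙∘??
≋∙∙⊛∘∘∙??
∙∘⊛∘⊛∙∙??
?????????

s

∘∘∘⊞⊞∘≋??
≋∘∙⊛∘∙∘??
⊛∘∘∘∘∙∘??
∙∙⊞∙∙⊞∘??
≋∘∘∘⊚∙∘??
≋∙∙⊛∘∘∙??
∙∘⊛∘⊛∙∙??
?????????
?????????

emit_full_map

⊛∘∘∘⊞⊞∘≋
∙≋∘∙⊛∘∙∘
∘⊛∘∘∘∘∙∘
∘∙∙⊞∙∙⊞∘
∘≋∘∘∘⊚∙∘
⊞≋∙∙⊛∘∘∙
⊛∙∘⊛∘⊛∙∙

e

∘∘⊞⊞∘≋???
∘∙⊛∘∙∘???
∘∘∘∘∙∘∙??
∙⊞∙∙⊞∘⊛??
∘∘∘∘⊚∘∘??
∙∙⊛∘∘∙⊛??
∘⊛∘⊛∙∙≋??
?????????
?????????

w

∘∘∘⊞⊞∘≋??
≋∘∙⊛∘∙∘??
⊛∘∘∘∘∙∘∙?
∙∙⊞∙∙⊞∘⊛?
≋∘∘∘⊚∙∘∘?
≋∙∙⊛∘∘∙⊛?
∙∘⊛∘⊛∙∙≋?
?????????
?????????

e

∘∘⊞⊞∘≋???
∘∙⊛∘∙∘???
∘∘∘∘∙∘∙??
∙⊞∙∙⊞∘⊛??
∘∘∘∘⊚∘∘??
∙∙⊛∘∘∙⊛??
∘⊛∘⊛∙∙≋??
?????????
?????????

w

∘∘∘⊞⊞∘≋??
≋∘∙⊛∘∙∘??
⊛∘∘∘∘∙∘∙?
∙∙⊞∙∙⊞∘⊛?
≋∘∘∘⊚∙∘∘?
≋∙∙⊛∘∘∙⊛?
∙∘⊛∘⊛∙∙≋?
?????????
?????????


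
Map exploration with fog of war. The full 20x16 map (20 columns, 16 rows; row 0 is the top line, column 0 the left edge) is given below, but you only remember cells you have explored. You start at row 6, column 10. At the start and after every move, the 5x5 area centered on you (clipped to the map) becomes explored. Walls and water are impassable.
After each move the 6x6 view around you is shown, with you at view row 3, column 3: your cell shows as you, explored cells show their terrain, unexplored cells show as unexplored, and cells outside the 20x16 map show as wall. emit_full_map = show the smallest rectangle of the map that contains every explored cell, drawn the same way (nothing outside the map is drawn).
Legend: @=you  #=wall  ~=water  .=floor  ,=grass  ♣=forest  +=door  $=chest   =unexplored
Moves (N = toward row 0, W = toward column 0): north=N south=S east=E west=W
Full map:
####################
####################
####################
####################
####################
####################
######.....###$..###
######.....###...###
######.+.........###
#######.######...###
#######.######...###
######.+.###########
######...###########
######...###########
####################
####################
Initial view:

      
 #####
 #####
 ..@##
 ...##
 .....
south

 #####
 #####
 ...##
 ..@##
 .....
 #####

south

 #####
 ...##
 ...##
 ..@..
 #####
 #####

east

##### 
...###
...###
...@..
######
######

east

####  
..###$
..###.
...@..
#####.
#####.

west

##### 
...###
...###
...@..
######
######

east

####  
..###$
..###.
...@..
#####.
#####.

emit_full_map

#####  
#####  
...###$
...###.
....@..
######.
######.


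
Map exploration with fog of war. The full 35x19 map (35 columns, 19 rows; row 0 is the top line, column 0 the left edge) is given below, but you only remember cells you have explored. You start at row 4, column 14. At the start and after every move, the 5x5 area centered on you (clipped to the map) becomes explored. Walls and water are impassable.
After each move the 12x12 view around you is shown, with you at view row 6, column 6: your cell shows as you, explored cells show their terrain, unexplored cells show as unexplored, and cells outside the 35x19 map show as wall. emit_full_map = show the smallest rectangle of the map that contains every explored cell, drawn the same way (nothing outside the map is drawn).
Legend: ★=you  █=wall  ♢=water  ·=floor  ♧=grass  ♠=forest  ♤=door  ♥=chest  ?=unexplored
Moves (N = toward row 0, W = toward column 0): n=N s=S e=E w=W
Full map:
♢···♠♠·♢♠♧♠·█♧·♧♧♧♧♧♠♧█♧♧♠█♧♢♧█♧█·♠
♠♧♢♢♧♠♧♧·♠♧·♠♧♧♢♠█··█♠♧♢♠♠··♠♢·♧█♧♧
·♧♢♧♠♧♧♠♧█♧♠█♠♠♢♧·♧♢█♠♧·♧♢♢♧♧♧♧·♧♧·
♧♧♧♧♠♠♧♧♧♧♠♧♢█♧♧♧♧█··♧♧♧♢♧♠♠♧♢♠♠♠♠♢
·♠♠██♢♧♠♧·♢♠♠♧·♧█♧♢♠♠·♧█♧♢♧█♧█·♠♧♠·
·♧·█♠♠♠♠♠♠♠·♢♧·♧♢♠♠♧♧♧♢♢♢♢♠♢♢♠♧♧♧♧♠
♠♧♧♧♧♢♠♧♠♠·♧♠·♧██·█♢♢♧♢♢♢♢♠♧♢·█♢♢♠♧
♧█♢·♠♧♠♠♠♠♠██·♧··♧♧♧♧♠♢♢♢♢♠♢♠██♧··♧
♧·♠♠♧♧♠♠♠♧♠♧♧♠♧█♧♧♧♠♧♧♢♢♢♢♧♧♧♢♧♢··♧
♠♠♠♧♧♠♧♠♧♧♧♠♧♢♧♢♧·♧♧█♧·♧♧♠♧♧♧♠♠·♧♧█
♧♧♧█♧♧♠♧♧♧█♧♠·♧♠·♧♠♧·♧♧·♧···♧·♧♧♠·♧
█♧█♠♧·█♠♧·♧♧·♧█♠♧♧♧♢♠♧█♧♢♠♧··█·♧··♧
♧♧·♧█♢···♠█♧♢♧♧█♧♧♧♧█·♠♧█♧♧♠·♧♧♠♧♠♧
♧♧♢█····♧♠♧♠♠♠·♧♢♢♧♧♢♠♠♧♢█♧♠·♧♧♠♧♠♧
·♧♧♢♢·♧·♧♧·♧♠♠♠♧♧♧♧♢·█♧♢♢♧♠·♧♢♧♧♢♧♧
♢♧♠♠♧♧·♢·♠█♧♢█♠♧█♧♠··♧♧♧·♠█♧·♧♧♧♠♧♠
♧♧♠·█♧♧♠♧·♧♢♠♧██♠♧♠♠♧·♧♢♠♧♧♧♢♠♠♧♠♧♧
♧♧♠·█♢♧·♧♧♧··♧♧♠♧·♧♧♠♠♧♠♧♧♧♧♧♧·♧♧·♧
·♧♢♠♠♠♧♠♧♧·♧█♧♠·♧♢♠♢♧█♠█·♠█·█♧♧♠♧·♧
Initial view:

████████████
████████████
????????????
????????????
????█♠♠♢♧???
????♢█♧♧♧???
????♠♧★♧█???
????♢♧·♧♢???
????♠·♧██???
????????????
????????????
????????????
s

████████████
????????????
????????????
????█♠♠♢♧???
????♢█♧♧♧???
????♠♧·♧█???
????♢♧★♧♢???
????♠·♧██???
????█·♧··???
????????????
????????????
????????????

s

????????????
????????????
????█♠♠♢♧???
????♢█♧♧♧???
????♠♧·♧█???
????♢♧·♧♢???
????♠·★██???
????█·♧··???
????♧♠♧█♧???
????????????
????????????
????????????

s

????????????
????█♠♠♢♧???
????♢█♧♧♧???
????♠♧·♧█???
????♢♧·♧♢???
????♠·♧██???
????█·★··???
????♧♠♧█♧???
????♧♢♧♢♧???
????????????
????????????
????????????

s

????█♠♠♢♧???
????♢█♧♧♧???
????♠♧·♧█???
????♢♧·♧♢???
????♠·♧██???
????█·♧··???
????♧♠★█♧???
????♧♢♧♢♧???
????♠·♧♠·???
????????????
????????????
????????????

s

????♢█♧♧♧???
????♠♧·♧█???
????♢♧·♧♢???
????♠·♧██???
????█·♧··???
????♧♠♧█♧???
????♧♢★♢♧???
????♠·♧♠·???
????·♧█♠♧???
????????????
????????????
????????????

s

????♠♧·♧█???
????♢♧·♧♢???
????♠·♧██???
????█·♧··???
????♧♠♧█♧???
????♧♢♧♢♧???
????♠·★♠·???
????·♧█♠♧???
????♢♧♧█♧???
????????????
????????????
????????????

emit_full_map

█♠♠♢♧
♢█♧♧♧
♠♧·♧█
♢♧·♧♢
♠·♧██
█·♧··
♧♠♧█♧
♧♢♧♢♧
♠·★♠·
·♧█♠♧
♢♧♧█♧

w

?????♠♧·♧█??
?????♢♧·♧♢??
?????♠·♧██??
?????█·♧··??
????♧♧♠♧█♧??
????♠♧♢♧♢♧??
????♧♠★♧♠·??
????♧·♧█♠♧??
????♧♢♧♧█♧??
????????????
????????????
????????????

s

?????♢♧·♧♢??
?????♠·♧██??
?????█·♧··??
????♧♧♠♧█♧??
????♠♧♢♧♢♧??
????♧♠·♧♠·??
????♧·★█♠♧??
????♧♢♧♧█♧??
????♠♠♠·♧???
????????????
????????????
????????????

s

?????♠·♧██??
?????█·♧··??
????♧♧♠♧█♧??
????♠♧♢♧♢♧??
????♧♠·♧♠·??
????♧·♧█♠♧??
????♧♢★♧█♧??
????♠♠♠·♧???
????♧♠♠♠♧???
????????????
????????????
????????????

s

?????█·♧··??
????♧♧♠♧█♧??
????♠♧♢♧♢♧??
????♧♠·♧♠·??
????♧·♧█♠♧??
????♧♢♧♧█♧??
????♠♠★·♧???
????♧♠♠♠♧???
????♧♢█♠♧???
????????????
????????????
????????????

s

????♧♧♠♧█♧??
????♠♧♢♧♢♧??
????♧♠·♧♠·??
????♧·♧█♠♧??
????♧♢♧♧█♧??
????♠♠♠·♧???
????♧♠★♠♧???
????♧♢█♠♧???
????♢♠♧██???
????????????
????????????
████████████

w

?????♧♧♠♧█♧?
?????♠♧♢♧♢♧?
?????♧♠·♧♠·?
?????♧·♧█♠♧?
????█♧♢♧♧█♧?
????♧♠♠♠·♧??
????·♧★♠♠♧??
????█♧♢█♠♧??
????♧♢♠♧██??
????????????
????????????
████████████

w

??????♧♧♠♧█♧
??????♠♧♢♧♢♧
??????♧♠·♧♠·
??????♧·♧█♠♧
????♠█♧♢♧♧█♧
????♠♧♠♠♠·♧?
????♧·★♠♠♠♧?
????♠█♧♢█♠♧?
????·♧♢♠♧██?
????????????
????????????
████████████

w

???????♧♧♠♧█
???????♠♧♢♧♢
???????♧♠·♧♠
???????♧·♧█♠
????·♠█♧♢♧♧█
????♧♠♧♠♠♠·♧
????♧♧★♧♠♠♠♧
????·♠█♧♢█♠♧
????♧·♧♢♠♧██
????????????
????????????
████████████

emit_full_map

????█♠♠♢♧
????♢█♧♧♧
????♠♧·♧█
????♢♧·♧♢
????♠·♧██
????█·♧··
???♧♧♠♧█♧
???♠♧♢♧♢♧
???♧♠·♧♠·
???♧·♧█♠♧
·♠█♧♢♧♧█♧
♧♠♧♠♠♠·♧?
♧♧★♧♠♠♠♧?
·♠█♧♢█♠♧?
♧·♧♢♠♧██?

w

????????♧♧♠♧
????????♠♧♢♧
????????♧♠·♧
????????♧·♧█
????··♠█♧♢♧♧
????·♧♠♧♠♠♠·
????·♧★·♧♠♠♠
????♢·♠█♧♢█♠
????♠♧·♧♢♠♧█
????????????
????????????
████████████

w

?????????♧♧♠
?????????♠♧♢
?????????♧♠·
?????????♧·♧
????···♠█♧♢♧
????··♧♠♧♠♠♠
????♧·★♧·♧♠♠
????·♢·♠█♧♢█
????♧♠♧·♧♢♠♧
????????????
????????????
████████████

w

??????????♧♧
??????????♠♧
??????????♧♠
??????????♧·
????♢···♠█♧♢
????···♧♠♧♠♠
????·♧★♧♧·♧♠
????♧·♢·♠█♧♢
????♧♧♠♧·♧♢♠
????????????
????????????
████████████

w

???????????♧
???????????♠
???????????♧
???????????♧
????█♢···♠█♧
????····♧♠♧♠
????♢·★·♧♧·♧
????♧♧·♢·♠█♧
????█♧♧♠♧·♧♢
????????????
????????????
████████████

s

???????????♠
???????????♧
???????????♧
????█♢···♠█♧
????····♧♠♧♠
????♢·♧·♧♧·♧
????♧♧★♢·♠█♧
????█♧♧♠♧·♧♢
????█♢♧·♧???
????????????
████████████
████████████

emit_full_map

????????█♠♠♢♧
????????♢█♧♧♧
????????♠♧·♧█
????????♢♧·♧♢
????????♠·♧██
????????█·♧··
???????♧♧♠♧█♧
???????♠♧♢♧♢♧
???????♧♠·♧♠·
???????♧·♧█♠♧
█♢···♠█♧♢♧♧█♧
····♧♠♧♠♠♠·♧?
♢·♧·♧♧·♧♠♠♠♧?
♧♧★♢·♠█♧♢█♠♧?
█♧♧♠♧·♧♢♠♧██?
█♢♧·♧????????

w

█???????????
█???????????
█???????????
█????█♢···♠█
█???█····♧♠♧
█???♢♢·♧·♧♧·
█???♠♧★·♢·♠█
█???·█♧♧♠♧·♧
█???·█♢♧·♧??
█???????????
████████████
████████████

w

██??????????
██??????????
██??????????
██????█♢···♠
██??♢█····♧♠
██??♧♢♢·♧·♧♧
██??♠♠★♧·♢·♠
██??♠·█♧♧♠♧·
██??♠·█♢♧·♧?
██??????????
████████████
████████████

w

███?????????
███?????????
███?????????
███????█♢···
███?♧♢█····♧
███?♧♧♢♢·♧·♧
███?♧♠★♧♧·♢·
███?♧♠·█♧♧♠♧
███?♧♠·█♢♧·♧
███?????????
████████████
████████████

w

████????????
████????????
████????????
████????█♢··
████♧♧♢█····
████·♧♧♢♢·♧·
████♢♧★♠♧♧·♢
████♧♧♠·█♧♧♠
████♧♧♠·█♢♧·
████????????
████████████
████████████

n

████????????
████????????
████????????
████????????
████♧♧·♧█♢··
████♧♧♢█····
████·♧★♢♢·♧·
████♢♧♠♠♧♧·♢
████♧♧♠·█♧♧♠
████♧♧♠·█♢♧·
████????????
████████████

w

█████???????
█████???????
█████???????
█████???????
█████♧♧·♧█♢·
█████♧♧♢█···
█████·★♧♢♢·♧
█████♢♧♠♠♧♧·
█████♧♧♠·█♧♧
█████♧♧♠·█♢♧
█████???????
████████████

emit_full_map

????????????█♠♠♢♧
????????????♢█♧♧♧
????????????♠♧·♧█
????????????♢♧·♧♢
????????????♠·♧██
????????????█·♧··
???????????♧♧♠♧█♧
???????????♠♧♢♧♢♧
???????????♧♠·♧♠·
???????????♧·♧█♠♧
♧♧·♧█♢···♠█♧♢♧♧█♧
♧♧♢█····♧♠♧♠♠♠·♧?
·★♧♢♢·♧·♧♧·♧♠♠♠♧?
♢♧♠♠♧♧·♢·♠█♧♢█♠♧?
♧♧♠·█♧♧♠♧·♧♢♠♧██?
♧♧♠·█♢♧·♧????????


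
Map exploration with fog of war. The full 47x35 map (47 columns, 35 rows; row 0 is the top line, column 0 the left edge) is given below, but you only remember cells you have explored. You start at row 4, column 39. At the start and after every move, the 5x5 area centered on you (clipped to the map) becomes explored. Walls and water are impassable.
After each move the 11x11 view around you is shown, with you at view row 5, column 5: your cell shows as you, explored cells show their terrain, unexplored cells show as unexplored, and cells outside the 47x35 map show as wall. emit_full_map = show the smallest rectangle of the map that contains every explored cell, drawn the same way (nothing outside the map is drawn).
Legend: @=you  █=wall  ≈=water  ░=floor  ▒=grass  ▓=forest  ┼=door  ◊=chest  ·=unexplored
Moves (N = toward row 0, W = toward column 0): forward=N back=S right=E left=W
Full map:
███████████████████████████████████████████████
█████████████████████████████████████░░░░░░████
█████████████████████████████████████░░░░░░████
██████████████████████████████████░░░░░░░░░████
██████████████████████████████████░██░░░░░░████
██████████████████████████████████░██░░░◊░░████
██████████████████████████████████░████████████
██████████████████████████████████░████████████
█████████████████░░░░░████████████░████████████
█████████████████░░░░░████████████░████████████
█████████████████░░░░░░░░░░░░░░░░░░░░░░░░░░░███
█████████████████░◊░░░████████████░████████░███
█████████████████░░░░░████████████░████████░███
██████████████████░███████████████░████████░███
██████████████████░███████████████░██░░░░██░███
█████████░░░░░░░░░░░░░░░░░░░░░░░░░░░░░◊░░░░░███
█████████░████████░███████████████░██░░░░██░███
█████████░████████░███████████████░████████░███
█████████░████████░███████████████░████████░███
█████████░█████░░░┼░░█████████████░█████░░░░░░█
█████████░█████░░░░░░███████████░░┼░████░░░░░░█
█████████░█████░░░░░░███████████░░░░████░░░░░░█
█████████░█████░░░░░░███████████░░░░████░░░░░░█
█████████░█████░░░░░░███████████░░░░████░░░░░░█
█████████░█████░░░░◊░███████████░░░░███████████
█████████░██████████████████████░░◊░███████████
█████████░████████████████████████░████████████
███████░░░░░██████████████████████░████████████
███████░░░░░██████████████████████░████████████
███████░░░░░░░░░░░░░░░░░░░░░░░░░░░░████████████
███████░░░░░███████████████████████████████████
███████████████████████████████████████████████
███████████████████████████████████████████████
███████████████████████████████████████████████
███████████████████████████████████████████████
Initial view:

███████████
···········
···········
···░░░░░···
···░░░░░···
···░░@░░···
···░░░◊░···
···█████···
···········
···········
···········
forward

███████████
███████████
···········
···░░░░░···
···░░░░░···
···░░@░░···
···░░░░░···
···░░░◊░···
···█████···
···········
···········

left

███████████
███████████
···········
···█░░░░░··
···█░░░░░··
···░░@░░░··
···█░░░░░··
···█░░░◊░··
····█████··
···········
···········

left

███████████
███████████
···········
···██░░░░░·
···██░░░░░·
···░░@░░░░·
···██░░░░░·
···██░░░◊░·
·····█████·
···········
···········

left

███████████
███████████
···········
···███░░░░░
···███░░░░░
···░░@░░░░░
···░██░░░░░
···░██░░░◊░
······█████
···········
···········

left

███████████
███████████
···········
···████░░░░
···████░░░░
···█░@░░░░░
···█░██░░░░
···█░██░░░◊
·······████
···········
···········

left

███████████
███████████
···········
···█████░░░
···█████░░░
···██@░░░░░
···██░██░░░
···██░██░░░
········███
···········
···········

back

███████████
···········
···█████░░░
···█████░░░
···██░░░░░░
···██@██░░░
···██░██░░░
···██░█████
···········
···········
···········

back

···········
···█████░░░
···█████░░░
···██░░░░░░
···██░██░░░
···██@██░░░
···██░█████
···██░██···
···········
···········
···········

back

···█████░░░
···█████░░░
···██░░░░░░
···██░██░░░
···██░██░░░
···██@█████
···██░██···
···██░██···
···········
···········
···········

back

···█████░░░
···██░░░░░░
···██░██░░░
···██░██░░░
···██░█████
···██@██···
···██░██···
···██░██···
···········
···········
···········

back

···██░░░░░░
···██░██░░░
···██░██░░░
···██░█████
···██░██···
···██@██···
···██░██···
···░░░░░···
···········
···········
···········

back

···██░██░░░
···██░██░░░
···██░█████
···██░██···
···██░██···
···██@██···
···░░░░░···
···██░██···
···········
···········
···········

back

···██░██░░░
···██░█████
···██░██···
···██░██···
···██░██···
···░░@░░···
···██░██···
···██░██···
···········
···········
···········

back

···██░█████
···██░██···
···██░██···
···██░██···
···░░░░░···
···██@██···
···██░██···
···██░██···
···········
···········
···········

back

···██░██···
···██░██···
···██░██···
···░░░░░···
···██░██···
···██@██···
···██░██···
···██░██···
···········
···········
···········

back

···██░██···
···██░██···
···░░░░░···
···██░██···
···██░██···
···██@██···
···██░██···
···░░░░░···
···········
···········
···········

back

···██░██···
···░░░░░···
···██░██···
···██░██···
···██░██···
···██@██···
···░░░░░···
···██░██···
···········
···········
···········

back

···░░░░░···
···██░██···
···██░██···
···██░██···
···██░██···
···░░@░░···
···██░██···
···██░██···
···········
···········
···········

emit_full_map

█████░░░░░
█████░░░░░
██░░░░░░░░
██░██░░░░░
██░██░░░◊░
██░███████
██░██·····
██░██·····
██░██·····
░░░░░·····
██░██·····
██░██·····
██░██·····
██░██·····
░░@░░·····
██░██·····
██░██·····

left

····░░░░░··
····██░██··
····██░██··
···███░██··
···███░██··
···░░@░░░··
···███░██··
···███░██··
···········
···········
···········

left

·····░░░░░·
·····██░██·
·····██░██·
···████░██·
···████░██·
···░░@░░░░·
···████░██·
···████░██·
···········
···········
···········

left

······░░░░░
······██░██
······██░██
···█████░██
···█████░██
···░░@░░░░░
···█████░██
···█████░██
···········
···········
···········

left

·······░░░░
·······██░█
·······██░█
···██████░█
···██████░█
···░░@░░░░░
···██████░█
···██████░█
···········
···········
···········

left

········░░░
········██░
········██░
···███████░
···███████░
···░░@░░░░░
···███████░
···███████░
···········
···········
···········

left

·········░░
·········██
·········██
···████████
···████████
···░░@░░░░░
···████████
···████████
···········
···········
···········

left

··········░
··········█
··········█
···████████
···████████
···░░@░░░░░
···████████
···████████
···········
···········
···········

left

···········
···········
···········
···████████
···████████
···░░@░░░░░
···████████
···████████
···········
···········
···········

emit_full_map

········█████░░░░░
········█████░░░░░
········██░░░░░░░░
········██░██░░░░░
········██░██░░░◊░
········██░███████
········██░██·····
········██░██·····
········██░██·····
········░░░░░·····
········██░██·····
········██░██·····
██████████░██·····
██████████░██·····
░░@░░░░░░░░░░·····
██████████░██·····
██████████░██·····


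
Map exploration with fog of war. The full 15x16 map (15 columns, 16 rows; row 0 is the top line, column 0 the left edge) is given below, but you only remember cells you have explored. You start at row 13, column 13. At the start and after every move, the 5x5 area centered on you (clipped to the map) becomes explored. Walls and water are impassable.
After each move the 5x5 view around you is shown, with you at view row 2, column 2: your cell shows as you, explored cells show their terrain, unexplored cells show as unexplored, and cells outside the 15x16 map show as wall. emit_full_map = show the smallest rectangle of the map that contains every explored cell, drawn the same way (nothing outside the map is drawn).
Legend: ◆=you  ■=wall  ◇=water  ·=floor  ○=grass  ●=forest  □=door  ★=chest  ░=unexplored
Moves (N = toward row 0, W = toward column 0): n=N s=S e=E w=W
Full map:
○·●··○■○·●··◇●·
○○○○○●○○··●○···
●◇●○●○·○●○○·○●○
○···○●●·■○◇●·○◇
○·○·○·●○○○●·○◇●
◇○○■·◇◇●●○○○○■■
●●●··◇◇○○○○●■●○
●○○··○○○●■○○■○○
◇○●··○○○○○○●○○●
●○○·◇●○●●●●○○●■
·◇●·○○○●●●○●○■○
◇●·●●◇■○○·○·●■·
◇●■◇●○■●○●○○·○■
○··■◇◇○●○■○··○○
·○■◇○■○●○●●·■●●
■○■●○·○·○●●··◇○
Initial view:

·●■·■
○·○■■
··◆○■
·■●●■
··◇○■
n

●○■○■
·●■·■
○·◆■■
··○○■
·■●●■

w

○●○■○
○·●■·
○○◆○■
○··○○
●·■●●

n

●○○●■
○●○■○
○·◆■·
○○·○■
○··○○

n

○●○○●
●○○●■
○●◆■○
○·●■·
○○·○■

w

○○●○○
●●○○●
●○◆○■
·○·●■
●○○·○

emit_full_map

○○●○○●
●●○○●■
●○◆○■○
·○·●■·
●○○·○■
░○··○○
░●·■●●
░░··◇○

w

○○○●○
●●●○○
●●◆●○
○·○·●
○●○○·

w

○○○○●
●●●●○
●●◆○●
○○·○·
●○●○○

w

○○○○○
○●●●●
○●◆●○
■○○·○
■●○●○

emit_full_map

○○○○○●○○●
○●●●●○○●■
○●◆●○●○■○
■○○·○·●■·
■●○●○○·○■
░░░░○··○○
░░░░●·■●●
░░░░░··◇○
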